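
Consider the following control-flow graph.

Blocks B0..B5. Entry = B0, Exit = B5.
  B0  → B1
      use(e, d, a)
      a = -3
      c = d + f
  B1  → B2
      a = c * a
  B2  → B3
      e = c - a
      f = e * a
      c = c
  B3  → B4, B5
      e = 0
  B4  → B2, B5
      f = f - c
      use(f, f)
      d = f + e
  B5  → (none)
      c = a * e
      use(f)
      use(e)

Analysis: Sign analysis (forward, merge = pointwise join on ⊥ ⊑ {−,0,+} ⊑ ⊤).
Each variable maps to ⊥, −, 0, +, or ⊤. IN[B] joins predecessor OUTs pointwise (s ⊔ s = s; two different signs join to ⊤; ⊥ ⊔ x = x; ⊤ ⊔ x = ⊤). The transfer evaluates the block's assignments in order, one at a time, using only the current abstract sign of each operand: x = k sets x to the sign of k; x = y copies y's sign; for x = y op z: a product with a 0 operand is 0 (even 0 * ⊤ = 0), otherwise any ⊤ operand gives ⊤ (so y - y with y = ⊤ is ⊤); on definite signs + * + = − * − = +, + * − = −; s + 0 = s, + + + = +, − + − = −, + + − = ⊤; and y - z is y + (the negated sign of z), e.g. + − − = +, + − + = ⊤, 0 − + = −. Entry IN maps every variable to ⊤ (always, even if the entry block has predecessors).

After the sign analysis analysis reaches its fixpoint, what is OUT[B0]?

Converged values:
  B0:  IN=(all ⊤)  OUT={a:-; rest ⊤}
  B1:  IN={a:-; rest ⊤}  OUT=(all ⊤)
  B2:  IN=(all ⊤)  OUT=(all ⊤)
  B3:  IN=(all ⊤)  OUT={e:0; rest ⊤}
  B4:  IN={e:0; rest ⊤}  OUT={e:0; rest ⊤}
  B5:  IN={e:0; rest ⊤}  OUT={c:0, e:0; rest ⊤}

B0 is the boundary node: IN[B0] = {a: ⊤, b: ⊤, c: ⊤, d: ⊤, e: ⊤, f: ⊤}
Applying B0's transfer function to that IN value gives OUT[B0] (row B0 above).

Answer: {a: -, b: ⊤, c: ⊤, d: ⊤, e: ⊤, f: ⊤}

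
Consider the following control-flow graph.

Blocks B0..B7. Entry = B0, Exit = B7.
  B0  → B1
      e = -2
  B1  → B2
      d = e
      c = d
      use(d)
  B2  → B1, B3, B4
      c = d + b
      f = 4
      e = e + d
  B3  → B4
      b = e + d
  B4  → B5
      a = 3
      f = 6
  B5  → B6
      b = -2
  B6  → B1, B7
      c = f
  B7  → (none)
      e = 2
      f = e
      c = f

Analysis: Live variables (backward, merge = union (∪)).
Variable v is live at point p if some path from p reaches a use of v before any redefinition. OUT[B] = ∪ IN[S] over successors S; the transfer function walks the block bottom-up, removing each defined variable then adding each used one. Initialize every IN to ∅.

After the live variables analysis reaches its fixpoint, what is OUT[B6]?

Answer: {b, e}

Working:
Per-block solution:
  B0:   IN={b}   OUT={b, e}
  B1:   IN={b, e}   OUT={b, d, e}
  B2:   IN={b, d, e}   OUT={b, d, e}
  B3:   IN={d, e}   OUT={e}
  B4:   IN={e}   OUT={e, f}
  B5:   IN={e, f}   OUT={b, e, f}
  B6:   IN={b, e, f}   OUT={b, e}
  B7:   IN={}   OUT={}

Merge at B6: OUT[B6] = IN[B1] ⊔ IN[B7] = {b, e}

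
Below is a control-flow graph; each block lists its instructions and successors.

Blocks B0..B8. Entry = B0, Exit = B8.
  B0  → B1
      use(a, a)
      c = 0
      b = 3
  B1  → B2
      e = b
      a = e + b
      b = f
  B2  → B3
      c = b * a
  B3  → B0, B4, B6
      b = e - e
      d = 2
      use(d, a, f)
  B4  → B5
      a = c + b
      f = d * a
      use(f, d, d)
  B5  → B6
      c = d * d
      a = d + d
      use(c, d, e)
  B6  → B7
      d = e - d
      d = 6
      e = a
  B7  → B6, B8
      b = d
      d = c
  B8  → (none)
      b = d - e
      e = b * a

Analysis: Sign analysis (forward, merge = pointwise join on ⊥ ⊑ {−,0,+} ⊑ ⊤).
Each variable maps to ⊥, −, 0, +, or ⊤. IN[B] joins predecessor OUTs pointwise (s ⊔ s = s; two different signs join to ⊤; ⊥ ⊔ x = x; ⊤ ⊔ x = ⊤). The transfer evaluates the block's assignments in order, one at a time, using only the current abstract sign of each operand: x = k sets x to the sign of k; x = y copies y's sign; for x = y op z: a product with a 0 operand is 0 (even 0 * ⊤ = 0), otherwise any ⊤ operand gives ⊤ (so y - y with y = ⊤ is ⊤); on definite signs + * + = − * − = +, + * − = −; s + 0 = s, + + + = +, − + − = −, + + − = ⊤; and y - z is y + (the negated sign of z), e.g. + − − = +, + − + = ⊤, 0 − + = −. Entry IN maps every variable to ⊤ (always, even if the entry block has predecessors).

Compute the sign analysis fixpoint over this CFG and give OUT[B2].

Fixpoint table:
  B0:  IN=(all ⊤)  OUT={b:+, c:0; rest ⊤}
  B1:  IN={b:+, c:0; rest ⊤}  OUT={a:+, c:0, e:+; rest ⊤}
  B2:  IN={a:+, c:0, e:+; rest ⊤}  OUT={a:+, e:+; rest ⊤}
  B3:  IN={a:+, e:+; rest ⊤}  OUT={a:+, d:+, e:+; rest ⊤}
  B4:  IN={a:+, d:+, e:+; rest ⊤}  OUT={d:+, e:+; rest ⊤}
  B5:  IN={d:+, e:+; rest ⊤}  OUT={a:+, c:+, d:+, e:+; rest ⊤}
  B6:  IN={a:+, e:+; rest ⊤}  OUT={a:+, d:+, e:+; rest ⊤}
  B7:  IN={a:+, d:+, e:+; rest ⊤}  OUT={a:+, b:+, e:+; rest ⊤}
  B8:  IN={a:+, b:+, e:+; rest ⊤}  OUT={a:+; rest ⊤}

Merge at B2: IN[B2] = OUT[B1] = {a: +, b: ⊤, c: 0, d: ⊤, e: +, f: ⊤}
Applying B2's transfer function to that IN value gives OUT[B2] (row B2 above).

Answer: {a: +, b: ⊤, c: ⊤, d: ⊤, e: +, f: ⊤}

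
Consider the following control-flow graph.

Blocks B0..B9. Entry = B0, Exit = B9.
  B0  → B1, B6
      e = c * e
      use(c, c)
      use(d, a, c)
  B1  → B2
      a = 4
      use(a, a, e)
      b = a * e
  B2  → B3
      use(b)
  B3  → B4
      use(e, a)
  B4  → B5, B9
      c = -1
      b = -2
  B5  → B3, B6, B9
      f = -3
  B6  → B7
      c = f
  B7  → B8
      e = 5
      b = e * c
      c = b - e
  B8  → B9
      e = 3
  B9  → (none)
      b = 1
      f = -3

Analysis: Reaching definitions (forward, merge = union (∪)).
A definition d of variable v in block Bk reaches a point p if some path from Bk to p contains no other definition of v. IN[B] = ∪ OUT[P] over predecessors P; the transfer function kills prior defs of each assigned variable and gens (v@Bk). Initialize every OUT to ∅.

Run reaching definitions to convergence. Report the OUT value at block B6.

Answer: {a@B1, b@B4, c@B6, e@B0, f@B5}

Derivation:
Converged values:
  B0:  IN={}  OUT={e@B0}
  B1:  IN={e@B0}  OUT={a@B1, b@B1, e@B0}
  B2:  IN={a@B1, b@B1, e@B0}  OUT={a@B1, b@B1, e@B0}
  B3:  IN={a@B1, b@B1, b@B4, c@B4, e@B0, f@B5}  OUT={a@B1, b@B1, b@B4, c@B4, e@B0, f@B5}
  B4:  IN={a@B1, b@B1, b@B4, c@B4, e@B0, f@B5}  OUT={a@B1, b@B4, c@B4, e@B0, f@B5}
  B5:  IN={a@B1, b@B4, c@B4, e@B0, f@B5}  OUT={a@B1, b@B4, c@B4, e@B0, f@B5}
  B6:  IN={a@B1, b@B4, c@B4, e@B0, f@B5}  OUT={a@B1, b@B4, c@B6, e@B0, f@B5}
  B7:  IN={a@B1, b@B4, c@B6, e@B0, f@B5}  OUT={a@B1, b@B7, c@B7, e@B7, f@B5}
  B8:  IN={a@B1, b@B7, c@B7, e@B7, f@B5}  OUT={a@B1, b@B7, c@B7, e@B8, f@B5}
  B9:  IN={a@B1, b@B4, b@B7, c@B4, c@B7, e@B0, e@B8, f@B5}  OUT={a@B1, b@B9, c@B4, c@B7, e@B0, e@B8, f@B9}

Merge at B6: IN[B6] = OUT[B0] ⊔ OUT[B5] = {a@B1, b@B4, c@B4, e@B0, f@B5}
Applying B6's transfer function to that IN value gives OUT[B6] (row B6 above).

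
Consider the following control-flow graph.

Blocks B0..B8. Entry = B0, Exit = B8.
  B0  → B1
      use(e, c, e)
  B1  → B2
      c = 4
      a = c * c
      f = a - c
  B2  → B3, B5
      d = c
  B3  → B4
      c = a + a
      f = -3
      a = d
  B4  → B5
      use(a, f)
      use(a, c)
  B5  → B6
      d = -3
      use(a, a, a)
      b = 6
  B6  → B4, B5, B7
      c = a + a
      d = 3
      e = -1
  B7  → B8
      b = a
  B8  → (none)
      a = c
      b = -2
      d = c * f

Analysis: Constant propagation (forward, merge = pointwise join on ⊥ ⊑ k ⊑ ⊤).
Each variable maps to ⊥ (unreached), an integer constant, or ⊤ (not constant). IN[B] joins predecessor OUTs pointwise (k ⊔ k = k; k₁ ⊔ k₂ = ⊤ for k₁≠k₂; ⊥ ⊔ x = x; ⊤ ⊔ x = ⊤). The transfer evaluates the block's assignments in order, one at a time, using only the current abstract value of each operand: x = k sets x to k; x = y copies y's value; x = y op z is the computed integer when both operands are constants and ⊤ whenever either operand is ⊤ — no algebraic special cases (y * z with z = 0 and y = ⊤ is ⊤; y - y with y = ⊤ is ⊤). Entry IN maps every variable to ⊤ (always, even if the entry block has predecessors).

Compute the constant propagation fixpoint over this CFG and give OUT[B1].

Fixpoint table:
  B0:   IN=(all ⊤)   OUT=(all ⊤)
  B1:   IN=(all ⊤)   OUT={a:16, c:4, f:12; rest ⊤}
  B2:   IN={a:16, c:4, f:12; rest ⊤}   OUT={a:16, c:4, d:4, f:12; rest ⊤}
  B3:   IN={a:16, c:4, d:4, f:12; rest ⊤}   OUT={a:4, c:32, d:4, f:-3; rest ⊤}
  B4:   IN=(all ⊤)   OUT=(all ⊤)
  B5:   IN=(all ⊤)   OUT={b:6, d:-3; rest ⊤}
  B6:   IN={b:6, d:-3; rest ⊤}   OUT={b:6, d:3, e:-1; rest ⊤}
  B7:   IN={b:6, d:3, e:-1; rest ⊤}   OUT={d:3, e:-1; rest ⊤}
  B8:   IN={d:3, e:-1; rest ⊤}   OUT={b:-2, e:-1; rest ⊤}

Merge at B1: IN[B1] = OUT[B0] = {a: ⊤, b: ⊤, c: ⊤, d: ⊤, e: ⊤, f: ⊤}
Applying B1's transfer function to that IN value gives OUT[B1] (row B1 above).

Answer: {a: 16, b: ⊤, c: 4, d: ⊤, e: ⊤, f: 12}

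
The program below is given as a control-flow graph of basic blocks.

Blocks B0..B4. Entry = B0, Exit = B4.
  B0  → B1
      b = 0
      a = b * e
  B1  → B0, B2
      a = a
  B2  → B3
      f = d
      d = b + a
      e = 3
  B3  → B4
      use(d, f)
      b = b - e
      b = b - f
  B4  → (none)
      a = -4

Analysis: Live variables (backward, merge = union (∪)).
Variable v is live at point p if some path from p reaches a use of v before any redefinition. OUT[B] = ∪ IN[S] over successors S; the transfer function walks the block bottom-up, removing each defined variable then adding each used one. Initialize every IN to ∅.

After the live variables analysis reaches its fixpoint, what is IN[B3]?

Answer: {b, d, e, f}

Working:
Fixpoint table:
  B0:  IN={d, e}  OUT={a, b, d, e}
  B1:  IN={a, b, d, e}  OUT={a, b, d, e}
  B2:  IN={a, b, d}  OUT={b, d, e, f}
  B3:  IN={b, d, e, f}  OUT={}
  B4:  IN={}  OUT={}

Merge at B3: OUT[B3] = IN[B4] = {}
Applying B3's transfer function to that OUT value gives IN[B3] (row B3 above).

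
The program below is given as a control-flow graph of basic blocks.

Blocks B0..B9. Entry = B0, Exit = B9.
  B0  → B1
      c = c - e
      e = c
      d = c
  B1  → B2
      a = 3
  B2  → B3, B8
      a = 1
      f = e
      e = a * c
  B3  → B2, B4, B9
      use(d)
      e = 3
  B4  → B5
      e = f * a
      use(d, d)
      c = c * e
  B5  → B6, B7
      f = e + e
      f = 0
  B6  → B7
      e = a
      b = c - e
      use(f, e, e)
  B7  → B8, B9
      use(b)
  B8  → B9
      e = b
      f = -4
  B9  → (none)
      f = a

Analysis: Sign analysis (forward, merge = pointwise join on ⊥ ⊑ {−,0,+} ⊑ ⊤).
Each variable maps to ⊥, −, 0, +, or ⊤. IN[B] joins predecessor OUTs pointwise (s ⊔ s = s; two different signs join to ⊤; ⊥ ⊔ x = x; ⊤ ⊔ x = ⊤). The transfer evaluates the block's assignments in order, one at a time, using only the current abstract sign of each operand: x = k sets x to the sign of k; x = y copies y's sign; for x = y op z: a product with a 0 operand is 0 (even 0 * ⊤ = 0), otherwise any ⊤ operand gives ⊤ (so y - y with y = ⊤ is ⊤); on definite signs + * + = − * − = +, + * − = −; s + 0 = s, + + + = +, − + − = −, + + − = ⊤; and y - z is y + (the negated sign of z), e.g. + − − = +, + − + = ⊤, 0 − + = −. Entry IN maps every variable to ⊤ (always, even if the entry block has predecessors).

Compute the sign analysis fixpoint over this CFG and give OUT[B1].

Answer: {a: +, b: ⊤, c: ⊤, d: ⊤, e: ⊤, f: ⊤}

Working:
Converged values:
  B0: | IN=(all ⊤) | OUT=(all ⊤)
  B1: | IN=(all ⊤) | OUT={a:+; rest ⊤}
  B2: | IN={a:+; rest ⊤} | OUT={a:+; rest ⊤}
  B3: | IN={a:+; rest ⊤} | OUT={a:+, e:+; rest ⊤}
  B4: | IN={a:+, e:+; rest ⊤} | OUT={a:+; rest ⊤}
  B5: | IN={a:+; rest ⊤} | OUT={a:+, f:0; rest ⊤}
  B6: | IN={a:+, f:0; rest ⊤} | OUT={a:+, e:+, f:0; rest ⊤}
  B7: | IN={a:+, f:0; rest ⊤} | OUT={a:+, f:0; rest ⊤}
  B8: | IN={a:+; rest ⊤} | OUT={a:+, f:-; rest ⊤}
  B9: | IN={a:+; rest ⊤} | OUT={a:+, f:+; rest ⊤}

Merge at B1: IN[B1] = OUT[B0] = {a: ⊤, b: ⊤, c: ⊤, d: ⊤, e: ⊤, f: ⊤}
Applying B1's transfer function to that IN value gives OUT[B1] (row B1 above).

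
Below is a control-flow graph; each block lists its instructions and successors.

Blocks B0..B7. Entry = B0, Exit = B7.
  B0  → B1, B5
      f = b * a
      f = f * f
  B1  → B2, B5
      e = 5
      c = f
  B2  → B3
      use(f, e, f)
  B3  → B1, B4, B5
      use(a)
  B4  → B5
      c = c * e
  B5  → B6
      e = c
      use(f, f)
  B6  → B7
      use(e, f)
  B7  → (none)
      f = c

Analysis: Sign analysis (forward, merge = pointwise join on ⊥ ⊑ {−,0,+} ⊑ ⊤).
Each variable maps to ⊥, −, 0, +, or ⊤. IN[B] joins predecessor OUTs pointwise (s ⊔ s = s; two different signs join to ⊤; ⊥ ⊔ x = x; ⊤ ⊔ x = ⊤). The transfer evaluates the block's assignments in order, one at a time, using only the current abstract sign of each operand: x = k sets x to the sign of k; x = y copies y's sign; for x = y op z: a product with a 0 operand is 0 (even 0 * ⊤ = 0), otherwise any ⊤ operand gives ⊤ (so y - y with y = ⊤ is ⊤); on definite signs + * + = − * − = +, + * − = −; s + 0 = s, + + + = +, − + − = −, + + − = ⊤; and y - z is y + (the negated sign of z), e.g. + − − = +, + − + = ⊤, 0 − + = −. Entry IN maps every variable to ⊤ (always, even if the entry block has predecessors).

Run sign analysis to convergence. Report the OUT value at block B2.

Answer: {a: ⊤, b: ⊤, c: ⊤, d: ⊤, e: +, f: ⊤}

Working:
Fixpoint table:
  B0: | IN=(all ⊤) | OUT=(all ⊤)
  B1: | IN=(all ⊤) | OUT={e:+; rest ⊤}
  B2: | IN={e:+; rest ⊤} | OUT={e:+; rest ⊤}
  B3: | IN={e:+; rest ⊤} | OUT={e:+; rest ⊤}
  B4: | IN={e:+; rest ⊤} | OUT={e:+; rest ⊤}
  B5: | IN=(all ⊤) | OUT=(all ⊤)
  B6: | IN=(all ⊤) | OUT=(all ⊤)
  B7: | IN=(all ⊤) | OUT=(all ⊤)

Merge at B2: IN[B2] = OUT[B1] = {a: ⊤, b: ⊤, c: ⊤, d: ⊤, e: +, f: ⊤}
Applying B2's transfer function to that IN value gives OUT[B2] (row B2 above).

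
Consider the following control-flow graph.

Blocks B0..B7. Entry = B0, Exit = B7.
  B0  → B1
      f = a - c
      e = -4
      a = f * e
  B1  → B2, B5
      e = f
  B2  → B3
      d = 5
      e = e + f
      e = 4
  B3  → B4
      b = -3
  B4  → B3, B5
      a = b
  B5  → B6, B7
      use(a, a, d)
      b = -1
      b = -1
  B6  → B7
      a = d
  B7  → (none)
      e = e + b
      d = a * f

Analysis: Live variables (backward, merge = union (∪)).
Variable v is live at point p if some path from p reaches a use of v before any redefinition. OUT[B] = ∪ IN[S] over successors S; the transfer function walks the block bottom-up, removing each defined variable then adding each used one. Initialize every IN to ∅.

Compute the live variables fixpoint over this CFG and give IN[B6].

Answer: {b, d, e, f}

Trace:
Converged values:
  B0:   IN={a, c, d}   OUT={a, d, f}
  B1:   IN={a, d, f}   OUT={a, d, e, f}
  B2:   IN={e, f}   OUT={d, e, f}
  B3:   IN={d, e, f}   OUT={b, d, e, f}
  B4:   IN={b, d, e, f}   OUT={a, d, e, f}
  B5:   IN={a, d, e, f}   OUT={a, b, d, e, f}
  B6:   IN={b, d, e, f}   OUT={a, b, e, f}
  B7:   IN={a, b, e, f}   OUT={}

Merge at B6: OUT[B6] = IN[B7] = {a, b, e, f}
Applying B6's transfer function to that OUT value gives IN[B6] (row B6 above).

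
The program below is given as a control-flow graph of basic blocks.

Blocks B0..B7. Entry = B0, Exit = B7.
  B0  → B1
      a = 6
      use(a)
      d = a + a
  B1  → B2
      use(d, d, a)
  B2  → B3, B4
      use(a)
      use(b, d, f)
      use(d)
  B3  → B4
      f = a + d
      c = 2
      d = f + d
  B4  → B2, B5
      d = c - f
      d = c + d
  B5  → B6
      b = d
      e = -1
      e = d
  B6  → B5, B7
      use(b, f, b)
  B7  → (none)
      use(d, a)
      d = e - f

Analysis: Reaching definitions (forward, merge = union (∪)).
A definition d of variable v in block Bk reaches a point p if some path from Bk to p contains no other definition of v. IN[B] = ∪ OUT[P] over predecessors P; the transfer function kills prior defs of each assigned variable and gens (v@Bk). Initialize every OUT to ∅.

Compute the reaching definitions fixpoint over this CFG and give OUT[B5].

Answer: {a@B0, b@B5, c@B3, d@B4, e@B5, f@B3}

Working:
Converged values:
  B0:  IN={}  OUT={a@B0, d@B0}
  B1:  IN={a@B0, d@B0}  OUT={a@B0, d@B0}
  B2:  IN={a@B0, c@B3, d@B0, d@B4, f@B3}  OUT={a@B0, c@B3, d@B0, d@B4, f@B3}
  B3:  IN={a@B0, c@B3, d@B0, d@B4, f@B3}  OUT={a@B0, c@B3, d@B3, f@B3}
  B4:  IN={a@B0, c@B3, d@B0, d@B3, d@B4, f@B3}  OUT={a@B0, c@B3, d@B4, f@B3}
  B5:  IN={a@B0, b@B5, c@B3, d@B4, e@B5, f@B3}  OUT={a@B0, b@B5, c@B3, d@B4, e@B5, f@B3}
  B6:  IN={a@B0, b@B5, c@B3, d@B4, e@B5, f@B3}  OUT={a@B0, b@B5, c@B3, d@B4, e@B5, f@B3}
  B7:  IN={a@B0, b@B5, c@B3, d@B4, e@B5, f@B3}  OUT={a@B0, b@B5, c@B3, d@B7, e@B5, f@B3}

Merge at B5: IN[B5] = OUT[B4] ⊔ OUT[B6] = {a@B0, b@B5, c@B3, d@B4, e@B5, f@B3}
Applying B5's transfer function to that IN value gives OUT[B5] (row B5 above).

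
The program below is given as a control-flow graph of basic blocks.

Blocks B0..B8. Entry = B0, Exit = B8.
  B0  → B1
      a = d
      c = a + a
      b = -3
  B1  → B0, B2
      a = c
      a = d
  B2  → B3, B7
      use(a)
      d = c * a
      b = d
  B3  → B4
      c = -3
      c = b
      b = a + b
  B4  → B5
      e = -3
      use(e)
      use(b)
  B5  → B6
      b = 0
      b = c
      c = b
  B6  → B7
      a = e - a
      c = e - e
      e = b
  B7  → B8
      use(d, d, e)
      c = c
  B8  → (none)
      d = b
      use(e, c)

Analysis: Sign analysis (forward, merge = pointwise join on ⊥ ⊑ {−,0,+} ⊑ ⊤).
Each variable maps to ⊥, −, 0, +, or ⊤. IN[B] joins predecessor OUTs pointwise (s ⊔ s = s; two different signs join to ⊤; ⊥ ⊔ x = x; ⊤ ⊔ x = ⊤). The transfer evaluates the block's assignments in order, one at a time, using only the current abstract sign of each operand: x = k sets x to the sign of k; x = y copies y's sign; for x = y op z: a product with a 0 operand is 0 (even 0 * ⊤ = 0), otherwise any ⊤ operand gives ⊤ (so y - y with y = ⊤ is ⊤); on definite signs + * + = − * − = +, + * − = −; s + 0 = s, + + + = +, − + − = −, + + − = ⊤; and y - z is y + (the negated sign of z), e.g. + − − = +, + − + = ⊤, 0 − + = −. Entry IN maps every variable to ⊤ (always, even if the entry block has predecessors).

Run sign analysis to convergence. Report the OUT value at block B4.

Answer: {a: ⊤, b: ⊤, c: ⊤, d: ⊤, e: -, f: ⊤}

Trace:
Per-block solution:
  B0:   IN=(all ⊤)   OUT={b:-; rest ⊤}
  B1:   IN={b:-; rest ⊤}   OUT={b:-; rest ⊤}
  B2:   IN={b:-; rest ⊤}   OUT=(all ⊤)
  B3:   IN=(all ⊤)   OUT=(all ⊤)
  B4:   IN=(all ⊤)   OUT={e:-; rest ⊤}
  B5:   IN={e:-; rest ⊤}   OUT={e:-; rest ⊤}
  B6:   IN={e:-; rest ⊤}   OUT=(all ⊤)
  B7:   IN=(all ⊤)   OUT=(all ⊤)
  B8:   IN=(all ⊤)   OUT=(all ⊤)

Merge at B4: IN[B4] = OUT[B3] = {a: ⊤, b: ⊤, c: ⊤, d: ⊤, e: ⊤, f: ⊤}
Applying B4's transfer function to that IN value gives OUT[B4] (row B4 above).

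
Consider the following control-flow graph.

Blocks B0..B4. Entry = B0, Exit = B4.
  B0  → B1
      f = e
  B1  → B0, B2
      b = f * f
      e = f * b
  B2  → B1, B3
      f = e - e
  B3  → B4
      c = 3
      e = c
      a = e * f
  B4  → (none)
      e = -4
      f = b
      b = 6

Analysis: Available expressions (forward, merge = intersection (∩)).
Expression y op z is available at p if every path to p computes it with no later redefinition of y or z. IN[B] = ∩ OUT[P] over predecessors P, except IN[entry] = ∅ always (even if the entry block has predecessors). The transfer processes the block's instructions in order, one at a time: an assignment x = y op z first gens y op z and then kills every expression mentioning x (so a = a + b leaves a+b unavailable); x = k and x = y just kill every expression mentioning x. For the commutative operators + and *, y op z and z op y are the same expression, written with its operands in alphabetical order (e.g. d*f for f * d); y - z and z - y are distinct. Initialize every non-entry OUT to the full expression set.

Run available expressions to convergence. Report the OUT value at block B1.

Fixpoint table:
  B0:  IN={}  OUT={}
  B1:  IN={}  OUT={b*f, f*f}
  B2:  IN={b*f, f*f}  OUT={e-e}
  B3:  IN={e-e}  OUT={e*f}
  B4:  IN={e*f}  OUT={}

Merge at B1: IN[B1] = OUT[B0] ∩ OUT[B2] = {}
Applying B1's transfer function to that IN value gives OUT[B1] (row B1 above).

Answer: {b*f, f*f}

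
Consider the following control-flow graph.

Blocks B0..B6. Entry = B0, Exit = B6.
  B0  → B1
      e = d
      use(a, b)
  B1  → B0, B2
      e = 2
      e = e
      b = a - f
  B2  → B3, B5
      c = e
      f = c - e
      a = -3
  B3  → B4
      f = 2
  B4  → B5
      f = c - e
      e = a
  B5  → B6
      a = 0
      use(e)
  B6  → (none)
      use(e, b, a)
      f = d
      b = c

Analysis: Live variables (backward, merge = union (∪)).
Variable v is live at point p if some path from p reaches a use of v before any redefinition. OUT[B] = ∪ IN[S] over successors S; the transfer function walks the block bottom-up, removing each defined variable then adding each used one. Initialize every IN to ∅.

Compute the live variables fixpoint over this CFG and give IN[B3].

Fixpoint table:
  B0: | IN={a, b, d, f} | OUT={a, d, f}
  B1: | IN={a, d, f} | OUT={a, b, d, e, f}
  B2: | IN={b, d, e} | OUT={a, b, c, d, e}
  B3: | IN={a, b, c, d, e} | OUT={a, b, c, d, e}
  B4: | IN={a, b, c, d, e} | OUT={b, c, d, e}
  B5: | IN={b, c, d, e} | OUT={a, b, c, d, e}
  B6: | IN={a, b, c, d, e} | OUT={}

Merge at B3: OUT[B3] = IN[B4] = {a, b, c, d, e}
Applying B3's transfer function to that OUT value gives IN[B3] (row B3 above).

Answer: {a, b, c, d, e}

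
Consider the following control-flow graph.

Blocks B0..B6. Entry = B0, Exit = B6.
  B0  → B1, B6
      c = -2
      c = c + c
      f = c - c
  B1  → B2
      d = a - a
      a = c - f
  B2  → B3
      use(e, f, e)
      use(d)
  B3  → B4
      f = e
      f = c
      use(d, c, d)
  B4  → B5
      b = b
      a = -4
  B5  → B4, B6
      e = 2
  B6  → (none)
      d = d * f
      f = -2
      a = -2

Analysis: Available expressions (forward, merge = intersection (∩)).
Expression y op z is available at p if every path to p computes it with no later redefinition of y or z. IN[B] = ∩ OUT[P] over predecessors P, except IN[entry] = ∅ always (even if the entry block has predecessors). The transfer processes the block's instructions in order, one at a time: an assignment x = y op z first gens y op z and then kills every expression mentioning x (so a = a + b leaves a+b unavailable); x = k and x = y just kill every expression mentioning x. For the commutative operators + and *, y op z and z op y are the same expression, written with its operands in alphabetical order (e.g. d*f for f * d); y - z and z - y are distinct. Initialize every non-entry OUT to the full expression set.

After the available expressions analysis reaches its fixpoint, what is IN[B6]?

Answer: {c-c}

Derivation:
Converged values:
  B0:  IN={}  OUT={c-c}
  B1:  IN={c-c}  OUT={c-c, c-f}
  B2:  IN={c-c, c-f}  OUT={c-c, c-f}
  B3:  IN={c-c, c-f}  OUT={c-c}
  B4:  IN={c-c}  OUT={c-c}
  B5:  IN={c-c}  OUT={c-c}
  B6:  IN={c-c}  OUT={c-c}

Merge at B6: IN[B6] = OUT[B0] ∩ OUT[B5] = {c-c}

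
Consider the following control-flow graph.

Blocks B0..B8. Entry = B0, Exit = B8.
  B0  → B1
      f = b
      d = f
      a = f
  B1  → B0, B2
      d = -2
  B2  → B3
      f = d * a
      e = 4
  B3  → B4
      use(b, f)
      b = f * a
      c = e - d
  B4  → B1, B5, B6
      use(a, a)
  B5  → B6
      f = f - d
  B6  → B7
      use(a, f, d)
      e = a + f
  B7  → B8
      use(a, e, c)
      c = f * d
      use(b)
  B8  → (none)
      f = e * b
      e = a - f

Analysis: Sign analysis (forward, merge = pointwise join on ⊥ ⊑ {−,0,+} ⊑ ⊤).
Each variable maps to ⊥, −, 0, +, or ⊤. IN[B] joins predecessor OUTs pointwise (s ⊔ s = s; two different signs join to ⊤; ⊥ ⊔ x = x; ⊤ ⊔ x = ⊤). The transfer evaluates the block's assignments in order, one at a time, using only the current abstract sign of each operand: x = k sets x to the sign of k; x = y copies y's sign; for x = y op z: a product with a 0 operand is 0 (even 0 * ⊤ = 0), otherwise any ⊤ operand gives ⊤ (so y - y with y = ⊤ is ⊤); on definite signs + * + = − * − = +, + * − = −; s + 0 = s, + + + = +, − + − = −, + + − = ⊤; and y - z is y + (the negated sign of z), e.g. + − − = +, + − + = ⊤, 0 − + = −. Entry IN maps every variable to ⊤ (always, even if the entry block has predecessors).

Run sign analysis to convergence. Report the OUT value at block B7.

Per-block solution:
  B0:  IN=(all ⊤)  OUT=(all ⊤)
  B1:  IN=(all ⊤)  OUT={d:-; rest ⊤}
  B2:  IN={d:-; rest ⊤}  OUT={d:-, e:+; rest ⊤}
  B3:  IN={d:-, e:+; rest ⊤}  OUT={c:+, d:-, e:+; rest ⊤}
  B4:  IN={c:+, d:-, e:+; rest ⊤}  OUT={c:+, d:-, e:+; rest ⊤}
  B5:  IN={c:+, d:-, e:+; rest ⊤}  OUT={c:+, d:-, e:+; rest ⊤}
  B6:  IN={c:+, d:-, e:+; rest ⊤}  OUT={c:+, d:-; rest ⊤}
  B7:  IN={c:+, d:-; rest ⊤}  OUT={d:-; rest ⊤}
  B8:  IN={d:-; rest ⊤}  OUT={d:-; rest ⊤}

Merge at B7: IN[B7] = OUT[B6] = {a: ⊤, b: ⊤, c: +, d: -, e: ⊤, f: ⊤}
Applying B7's transfer function to that IN value gives OUT[B7] (row B7 above).

Answer: {a: ⊤, b: ⊤, c: ⊤, d: -, e: ⊤, f: ⊤}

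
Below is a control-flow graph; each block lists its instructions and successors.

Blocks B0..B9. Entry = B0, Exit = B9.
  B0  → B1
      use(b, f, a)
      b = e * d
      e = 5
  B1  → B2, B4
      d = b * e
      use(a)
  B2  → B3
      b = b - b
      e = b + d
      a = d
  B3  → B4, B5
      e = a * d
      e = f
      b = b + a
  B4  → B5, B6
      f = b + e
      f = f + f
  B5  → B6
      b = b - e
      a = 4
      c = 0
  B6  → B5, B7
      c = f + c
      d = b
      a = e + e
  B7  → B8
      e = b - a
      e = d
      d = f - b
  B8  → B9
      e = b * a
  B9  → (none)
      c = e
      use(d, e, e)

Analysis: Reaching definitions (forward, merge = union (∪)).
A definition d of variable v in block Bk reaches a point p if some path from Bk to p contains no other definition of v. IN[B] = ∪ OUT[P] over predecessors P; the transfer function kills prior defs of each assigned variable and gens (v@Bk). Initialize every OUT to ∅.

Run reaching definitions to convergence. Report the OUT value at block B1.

Converged values:
  B0: | IN={} | OUT={b@B0, e@B0}
  B1: | IN={b@B0, e@B0} | OUT={b@B0, d@B1, e@B0}
  B2: | IN={b@B0, d@B1, e@B0} | OUT={a@B2, b@B2, d@B1, e@B2}
  B3: | IN={a@B2, b@B2, d@B1, e@B2} | OUT={a@B2, b@B3, d@B1, e@B3}
  B4: | IN={a@B2, b@B0, b@B3, d@B1, e@B0, e@B3} | OUT={a@B2, b@B0, b@B3, d@B1, e@B0, e@B3, f@B4}
  B5: | IN={a@B2, a@B6, b@B0, b@B3, b@B5, c@B6, d@B1, d@B6, e@B0, e@B3, f@B4} | OUT={a@B5, b@B5, c@B5, d@B1, d@B6, e@B0, e@B3, f@B4}
  B6: | IN={a@B2, a@B5, b@B0, b@B3, b@B5, c@B5, d@B1, d@B6, e@B0, e@B3, f@B4} | OUT={a@B6, b@B0, b@B3, b@B5, c@B6, d@B6, e@B0, e@B3, f@B4}
  B7: | IN={a@B6, b@B0, b@B3, b@B5, c@B6, d@B6, e@B0, e@B3, f@B4} | OUT={a@B6, b@B0, b@B3, b@B5, c@B6, d@B7, e@B7, f@B4}
  B8: | IN={a@B6, b@B0, b@B3, b@B5, c@B6, d@B7, e@B7, f@B4} | OUT={a@B6, b@B0, b@B3, b@B5, c@B6, d@B7, e@B8, f@B4}
  B9: | IN={a@B6, b@B0, b@B3, b@B5, c@B6, d@B7, e@B8, f@B4} | OUT={a@B6, b@B0, b@B3, b@B5, c@B9, d@B7, e@B8, f@B4}

Merge at B1: IN[B1] = OUT[B0] = {b@B0, e@B0}
Applying B1's transfer function to that IN value gives OUT[B1] (row B1 above).

Answer: {b@B0, d@B1, e@B0}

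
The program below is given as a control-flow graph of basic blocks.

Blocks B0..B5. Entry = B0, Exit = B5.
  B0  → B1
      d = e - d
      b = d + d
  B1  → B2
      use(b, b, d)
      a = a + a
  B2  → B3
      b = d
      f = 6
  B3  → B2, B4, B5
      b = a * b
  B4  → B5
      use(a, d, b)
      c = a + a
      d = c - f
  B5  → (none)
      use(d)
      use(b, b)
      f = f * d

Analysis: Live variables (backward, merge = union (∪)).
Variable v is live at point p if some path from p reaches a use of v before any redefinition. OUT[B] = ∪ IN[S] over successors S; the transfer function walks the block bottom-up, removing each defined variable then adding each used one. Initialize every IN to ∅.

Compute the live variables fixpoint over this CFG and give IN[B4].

Converged values:
  B0:  IN={a, d, e}  OUT={a, b, d}
  B1:  IN={a, b, d}  OUT={a, d}
  B2:  IN={a, d}  OUT={a, b, d, f}
  B3:  IN={a, b, d, f}  OUT={a, b, d, f}
  B4:  IN={a, b, d, f}  OUT={b, d, f}
  B5:  IN={b, d, f}  OUT={}

Merge at B4: OUT[B4] = IN[B5] = {b, d, f}
Applying B4's transfer function to that OUT value gives IN[B4] (row B4 above).

Answer: {a, b, d, f}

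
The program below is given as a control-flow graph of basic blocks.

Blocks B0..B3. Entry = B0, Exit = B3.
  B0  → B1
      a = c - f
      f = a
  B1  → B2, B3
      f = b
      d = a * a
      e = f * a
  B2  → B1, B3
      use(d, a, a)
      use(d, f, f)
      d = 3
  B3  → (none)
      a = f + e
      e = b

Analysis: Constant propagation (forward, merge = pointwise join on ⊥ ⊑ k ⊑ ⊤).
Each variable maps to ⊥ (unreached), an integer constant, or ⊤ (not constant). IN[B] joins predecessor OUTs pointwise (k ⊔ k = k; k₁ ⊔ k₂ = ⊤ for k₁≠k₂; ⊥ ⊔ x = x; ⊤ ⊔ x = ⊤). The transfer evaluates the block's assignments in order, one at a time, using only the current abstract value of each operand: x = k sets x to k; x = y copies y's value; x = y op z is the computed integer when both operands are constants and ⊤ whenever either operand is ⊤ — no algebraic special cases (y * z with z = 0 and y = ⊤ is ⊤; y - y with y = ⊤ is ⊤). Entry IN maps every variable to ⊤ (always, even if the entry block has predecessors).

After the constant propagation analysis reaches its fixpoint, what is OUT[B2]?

Per-block solution:
  B0:  IN=(all ⊤)  OUT=(all ⊤)
  B1:  IN=(all ⊤)  OUT=(all ⊤)
  B2:  IN=(all ⊤)  OUT={d:3; rest ⊤}
  B3:  IN=(all ⊤)  OUT=(all ⊤)

Merge at B2: IN[B2] = OUT[B1] = {a: ⊤, b: ⊤, c: ⊤, d: ⊤, e: ⊤, f: ⊤}
Applying B2's transfer function to that IN value gives OUT[B2] (row B2 above).

Answer: {a: ⊤, b: ⊤, c: ⊤, d: 3, e: ⊤, f: ⊤}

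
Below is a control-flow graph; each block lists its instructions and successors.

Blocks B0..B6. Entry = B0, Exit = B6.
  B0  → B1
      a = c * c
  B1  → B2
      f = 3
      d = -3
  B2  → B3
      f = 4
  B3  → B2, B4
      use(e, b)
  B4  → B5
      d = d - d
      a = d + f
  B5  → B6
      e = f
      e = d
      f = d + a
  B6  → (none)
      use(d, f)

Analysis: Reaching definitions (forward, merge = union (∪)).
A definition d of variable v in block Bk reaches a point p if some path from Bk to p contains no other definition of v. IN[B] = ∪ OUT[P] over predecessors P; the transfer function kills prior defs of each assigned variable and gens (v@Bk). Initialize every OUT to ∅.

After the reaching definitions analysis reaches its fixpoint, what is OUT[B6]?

Converged values:
  B0:  IN={}  OUT={a@B0}
  B1:  IN={a@B0}  OUT={a@B0, d@B1, f@B1}
  B2:  IN={a@B0, d@B1, f@B1, f@B2}  OUT={a@B0, d@B1, f@B2}
  B3:  IN={a@B0, d@B1, f@B2}  OUT={a@B0, d@B1, f@B2}
  B4:  IN={a@B0, d@B1, f@B2}  OUT={a@B4, d@B4, f@B2}
  B5:  IN={a@B4, d@B4, f@B2}  OUT={a@B4, d@B4, e@B5, f@B5}
  B6:  IN={a@B4, d@B4, e@B5, f@B5}  OUT={a@B4, d@B4, e@B5, f@B5}

Merge at B6: IN[B6] = OUT[B5] = {a@B4, d@B4, e@B5, f@B5}
Applying B6's transfer function to that IN value gives OUT[B6] (row B6 above).

Answer: {a@B4, d@B4, e@B5, f@B5}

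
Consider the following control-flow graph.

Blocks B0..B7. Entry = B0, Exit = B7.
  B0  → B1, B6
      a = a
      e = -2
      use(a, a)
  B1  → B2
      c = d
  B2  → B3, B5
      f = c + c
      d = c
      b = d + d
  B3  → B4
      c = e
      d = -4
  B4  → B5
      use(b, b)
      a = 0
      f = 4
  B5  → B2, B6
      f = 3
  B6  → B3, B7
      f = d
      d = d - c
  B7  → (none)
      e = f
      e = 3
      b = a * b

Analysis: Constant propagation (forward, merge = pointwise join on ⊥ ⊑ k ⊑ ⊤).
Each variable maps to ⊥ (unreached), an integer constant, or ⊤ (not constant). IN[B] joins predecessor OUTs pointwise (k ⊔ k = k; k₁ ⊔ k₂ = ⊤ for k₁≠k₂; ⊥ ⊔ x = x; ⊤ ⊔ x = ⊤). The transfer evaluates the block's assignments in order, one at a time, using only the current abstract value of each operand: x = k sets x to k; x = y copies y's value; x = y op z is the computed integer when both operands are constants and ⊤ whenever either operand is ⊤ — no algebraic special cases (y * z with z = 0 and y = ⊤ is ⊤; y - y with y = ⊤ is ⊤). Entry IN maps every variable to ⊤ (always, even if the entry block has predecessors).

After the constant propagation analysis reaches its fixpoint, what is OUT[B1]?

Answer: {a: ⊤, b: ⊤, c: ⊤, d: ⊤, e: -2, f: ⊤}

Trace:
Fixpoint table:
  B0: | IN=(all ⊤) | OUT={e:-2; rest ⊤}
  B1: | IN={e:-2; rest ⊤} | OUT={e:-2; rest ⊤}
  B2: | IN={e:-2; rest ⊤} | OUT={e:-2; rest ⊤}
  B3: | IN={e:-2; rest ⊤} | OUT={c:-2, d:-4, e:-2; rest ⊤}
  B4: | IN={c:-2, d:-4, e:-2; rest ⊤} | OUT={a:0, c:-2, d:-4, e:-2, f:4; rest ⊤}
  B5: | IN={e:-2; rest ⊤} | OUT={e:-2, f:3; rest ⊤}
  B6: | IN={e:-2; rest ⊤} | OUT={e:-2; rest ⊤}
  B7: | IN={e:-2; rest ⊤} | OUT={e:3; rest ⊤}

Merge at B1: IN[B1] = OUT[B0] = {a: ⊤, b: ⊤, c: ⊤, d: ⊤, e: -2, f: ⊤}
Applying B1's transfer function to that IN value gives OUT[B1] (row B1 above).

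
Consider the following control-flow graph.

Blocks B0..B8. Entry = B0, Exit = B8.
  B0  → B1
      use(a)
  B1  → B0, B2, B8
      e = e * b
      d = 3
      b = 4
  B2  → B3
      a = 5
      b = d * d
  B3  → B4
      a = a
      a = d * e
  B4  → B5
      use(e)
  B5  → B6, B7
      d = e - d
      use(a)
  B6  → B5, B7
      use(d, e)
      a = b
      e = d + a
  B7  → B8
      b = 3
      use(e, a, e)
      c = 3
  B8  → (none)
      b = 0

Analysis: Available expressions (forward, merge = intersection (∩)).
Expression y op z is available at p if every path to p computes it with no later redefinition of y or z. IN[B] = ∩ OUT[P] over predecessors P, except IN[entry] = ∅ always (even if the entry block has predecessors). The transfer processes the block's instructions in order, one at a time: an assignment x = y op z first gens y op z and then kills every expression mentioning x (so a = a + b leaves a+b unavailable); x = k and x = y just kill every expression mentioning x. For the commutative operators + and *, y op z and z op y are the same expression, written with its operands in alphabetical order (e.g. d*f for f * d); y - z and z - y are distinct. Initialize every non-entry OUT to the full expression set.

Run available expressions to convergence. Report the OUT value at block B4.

Per-block solution:
  B0: | IN={} | OUT={}
  B1: | IN={} | OUT={}
  B2: | IN={} | OUT={d*d}
  B3: | IN={d*d} | OUT={d*d, d*e}
  B4: | IN={d*d, d*e} | OUT={d*d, d*e}
  B5: | IN={} | OUT={}
  B6: | IN={} | OUT={a+d}
  B7: | IN={} | OUT={}
  B8: | IN={} | OUT={}

Merge at B4: IN[B4] = OUT[B3] = {d*d, d*e}
Applying B4's transfer function to that IN value gives OUT[B4] (row B4 above).

Answer: {d*d, d*e}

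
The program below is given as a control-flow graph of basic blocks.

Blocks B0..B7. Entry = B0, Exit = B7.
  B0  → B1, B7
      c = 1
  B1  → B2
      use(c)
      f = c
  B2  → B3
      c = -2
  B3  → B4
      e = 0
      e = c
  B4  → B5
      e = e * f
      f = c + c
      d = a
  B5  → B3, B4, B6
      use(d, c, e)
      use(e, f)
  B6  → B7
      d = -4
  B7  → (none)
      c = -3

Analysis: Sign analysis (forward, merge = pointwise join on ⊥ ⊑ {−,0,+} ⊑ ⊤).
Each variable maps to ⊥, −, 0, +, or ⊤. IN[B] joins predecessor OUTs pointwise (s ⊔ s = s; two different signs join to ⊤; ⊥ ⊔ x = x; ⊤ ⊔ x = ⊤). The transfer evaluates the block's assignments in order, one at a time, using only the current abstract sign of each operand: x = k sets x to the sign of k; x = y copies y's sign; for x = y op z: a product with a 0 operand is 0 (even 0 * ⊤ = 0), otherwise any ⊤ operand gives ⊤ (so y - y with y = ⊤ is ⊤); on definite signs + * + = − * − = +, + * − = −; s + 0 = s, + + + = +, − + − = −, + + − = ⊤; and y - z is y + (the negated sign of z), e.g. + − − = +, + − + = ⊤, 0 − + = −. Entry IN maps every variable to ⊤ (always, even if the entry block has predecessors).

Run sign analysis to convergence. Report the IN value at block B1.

Fixpoint table:
  B0:   IN=(all ⊤)   OUT={c:+; rest ⊤}
  B1:   IN={c:+; rest ⊤}   OUT={c:+, f:+; rest ⊤}
  B2:   IN={c:+, f:+; rest ⊤}   OUT={c:-, f:+; rest ⊤}
  B3:   IN={c:-; rest ⊤}   OUT={c:-, e:-; rest ⊤}
  B4:   IN={c:-; rest ⊤}   OUT={c:-, f:-; rest ⊤}
  B5:   IN={c:-, f:-; rest ⊤}   OUT={c:-, f:-; rest ⊤}
  B6:   IN={c:-, f:-; rest ⊤}   OUT={c:-, d:-, f:-; rest ⊤}
  B7:   IN=(all ⊤)   OUT={c:-; rest ⊤}

Merge at B1: IN[B1] = OUT[B0] = {a: ⊤, b: ⊤, c: +, d: ⊤, e: ⊤, f: ⊤}

Answer: {a: ⊤, b: ⊤, c: +, d: ⊤, e: ⊤, f: ⊤}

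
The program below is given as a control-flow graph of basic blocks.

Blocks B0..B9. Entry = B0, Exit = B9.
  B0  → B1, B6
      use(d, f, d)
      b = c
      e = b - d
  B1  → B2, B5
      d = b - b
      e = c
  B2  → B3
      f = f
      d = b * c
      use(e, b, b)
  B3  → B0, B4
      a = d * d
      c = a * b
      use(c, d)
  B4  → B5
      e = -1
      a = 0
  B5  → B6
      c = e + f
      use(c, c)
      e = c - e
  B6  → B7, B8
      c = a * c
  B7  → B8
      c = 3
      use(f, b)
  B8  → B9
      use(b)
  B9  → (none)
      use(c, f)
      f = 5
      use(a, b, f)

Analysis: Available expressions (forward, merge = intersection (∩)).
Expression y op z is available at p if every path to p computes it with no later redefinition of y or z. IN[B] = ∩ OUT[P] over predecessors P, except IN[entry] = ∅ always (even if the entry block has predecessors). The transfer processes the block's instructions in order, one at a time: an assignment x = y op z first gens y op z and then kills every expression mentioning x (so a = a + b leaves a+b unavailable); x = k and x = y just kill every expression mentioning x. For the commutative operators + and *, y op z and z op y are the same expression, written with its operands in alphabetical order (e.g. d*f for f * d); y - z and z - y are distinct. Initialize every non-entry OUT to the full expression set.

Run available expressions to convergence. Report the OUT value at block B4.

Answer: {b-b, d*d}

Working:
Fixpoint table:
  B0: | IN={} | OUT={b-d}
  B1: | IN={b-d} | OUT={b-b}
  B2: | IN={b-b} | OUT={b*c, b-b}
  B3: | IN={b*c, b-b} | OUT={a*b, b-b, d*d}
  B4: | IN={a*b, b-b, d*d} | OUT={b-b, d*d}
  B5: | IN={b-b} | OUT={b-b}
  B6: | IN={} | OUT={}
  B7: | IN={} | OUT={}
  B8: | IN={} | OUT={}
  B9: | IN={} | OUT={}

Merge at B4: IN[B4] = OUT[B3] = {a*b, b-b, d*d}
Applying B4's transfer function to that IN value gives OUT[B4] (row B4 above).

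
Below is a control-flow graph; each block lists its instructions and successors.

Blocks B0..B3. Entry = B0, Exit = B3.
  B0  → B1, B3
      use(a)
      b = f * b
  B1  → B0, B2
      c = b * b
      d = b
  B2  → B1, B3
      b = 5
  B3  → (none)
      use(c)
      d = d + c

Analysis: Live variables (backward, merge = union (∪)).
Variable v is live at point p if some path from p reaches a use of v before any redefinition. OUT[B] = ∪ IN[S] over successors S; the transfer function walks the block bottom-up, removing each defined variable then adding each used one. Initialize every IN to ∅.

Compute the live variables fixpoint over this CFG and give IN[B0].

Answer: {a, b, c, d, f}

Working:
Per-block solution:
  B0:  IN={a, b, c, d, f}  OUT={a, b, c, d, f}
  B1:  IN={a, b, f}  OUT={a, b, c, d, f}
  B2:  IN={a, c, d, f}  OUT={a, b, c, d, f}
  B3:  IN={c, d}  OUT={}

Merge at B0: OUT[B0] = IN[B1] ⊔ IN[B3] = {a, b, c, d, f}
Applying B0's transfer function to that OUT value gives IN[B0] (row B0 above).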